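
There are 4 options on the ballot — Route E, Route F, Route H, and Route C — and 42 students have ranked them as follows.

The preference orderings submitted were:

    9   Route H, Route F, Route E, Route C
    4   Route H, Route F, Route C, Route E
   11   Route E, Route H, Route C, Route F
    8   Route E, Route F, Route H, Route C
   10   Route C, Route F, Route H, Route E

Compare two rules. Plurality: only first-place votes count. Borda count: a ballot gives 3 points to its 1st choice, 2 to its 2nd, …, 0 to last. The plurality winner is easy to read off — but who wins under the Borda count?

Route H

Plurality first-place counts: Route E 19, Route F 0, Route H 13, Route C 10 → Route E.
Borda totals: Route E 66, Route F 62, Route H 79, Route C 45 → Route H.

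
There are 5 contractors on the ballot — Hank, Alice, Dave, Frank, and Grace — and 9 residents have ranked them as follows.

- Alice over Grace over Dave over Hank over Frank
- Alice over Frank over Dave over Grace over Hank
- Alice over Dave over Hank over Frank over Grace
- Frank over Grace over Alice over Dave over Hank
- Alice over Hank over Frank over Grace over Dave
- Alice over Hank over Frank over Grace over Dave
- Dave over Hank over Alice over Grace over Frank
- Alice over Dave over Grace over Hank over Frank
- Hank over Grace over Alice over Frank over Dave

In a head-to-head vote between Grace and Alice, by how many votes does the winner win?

5

Ballots ranking Grace above Alice: 2.
Ballots ranking Alice above Grace: 7.
Alice wins 7–2, a margin of 5.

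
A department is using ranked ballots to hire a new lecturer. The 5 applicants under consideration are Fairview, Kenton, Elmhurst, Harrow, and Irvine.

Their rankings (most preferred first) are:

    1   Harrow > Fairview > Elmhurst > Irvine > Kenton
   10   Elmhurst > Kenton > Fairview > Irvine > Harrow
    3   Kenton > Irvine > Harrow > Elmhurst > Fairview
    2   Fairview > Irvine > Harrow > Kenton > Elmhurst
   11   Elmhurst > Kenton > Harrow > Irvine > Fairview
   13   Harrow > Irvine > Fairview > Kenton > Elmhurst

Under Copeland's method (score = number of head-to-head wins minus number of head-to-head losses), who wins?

Elmhurst

Pairwise results:
  Fairview vs Kenton: Kenton wins 24–16.
  Fairview vs Elmhurst: Elmhurst wins 24–16.
  Fairview vs Harrow: Harrow wins 28–12.
  Fairview vs Irvine: Irvine wins 27–13.
  Kenton vs Elmhurst: Elmhurst wins 22–18.
  Kenton vs Harrow: Kenton wins 24–16.
  Kenton vs Irvine: Kenton wins 24–16.
  Elmhurst vs Harrow: Elmhurst wins 21–19.
  Elmhurst vs Irvine: Elmhurst wins 22–18.
  Harrow vs Irvine: Harrow wins 25–15.
Copeland scores (wins − losses):
  Fairview: 0 − 4 = -4
  Kenton: 3 − 1 = 2
  Elmhurst: 4 − 0 = 4
  Harrow: 2 − 2 = 0
  Irvine: 1 − 3 = -2
Elmhurst has the best Copeland score.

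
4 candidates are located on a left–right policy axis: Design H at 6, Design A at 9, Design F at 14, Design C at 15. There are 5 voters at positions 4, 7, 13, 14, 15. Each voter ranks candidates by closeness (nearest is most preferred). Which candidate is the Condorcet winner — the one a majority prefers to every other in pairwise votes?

With single-peaked preferences on a line, the Condorcet winner is the candidate closest to the median voter.
The median voter (position 13) is closest to Design F at 14.
Check: Design F vs Design C — voters closer to Design F: 4 of 5.

Design F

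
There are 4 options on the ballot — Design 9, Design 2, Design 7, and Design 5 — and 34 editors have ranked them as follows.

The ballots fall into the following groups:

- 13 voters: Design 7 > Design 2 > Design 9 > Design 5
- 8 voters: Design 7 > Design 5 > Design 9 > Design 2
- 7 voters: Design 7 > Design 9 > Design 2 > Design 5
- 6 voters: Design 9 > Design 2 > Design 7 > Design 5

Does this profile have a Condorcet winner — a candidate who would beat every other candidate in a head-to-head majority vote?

Head-to-head results (34 voters total):
Design 9 vs Design 2: Design 9 wins 21–13.
Design 9 vs Design 7: Design 7 wins 28–6.
Design 9 vs Design 5: Design 9 wins 26–8.
Design 2 vs Design 7: Design 7 wins 28–6.
Design 2 vs Design 5: Design 2 wins 26–8.
Design 7 vs Design 5: Design 7 wins 34–0.
Design 7 beats each rival — Design 9 (28–6), Design 2 (28–6), Design 5 (34–0) — so Design 7 is the Condorcet winner.

Yes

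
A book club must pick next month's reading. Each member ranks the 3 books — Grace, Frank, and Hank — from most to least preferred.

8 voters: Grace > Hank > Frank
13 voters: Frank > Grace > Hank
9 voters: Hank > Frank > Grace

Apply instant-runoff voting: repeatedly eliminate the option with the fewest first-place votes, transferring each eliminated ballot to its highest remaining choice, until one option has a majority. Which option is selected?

Round 1: Frank 13, Hank 9, Grace 8. Grace has the fewest and is eliminated.
Round 2: Hank 17, Frank 13. Hank has a majority.

Hank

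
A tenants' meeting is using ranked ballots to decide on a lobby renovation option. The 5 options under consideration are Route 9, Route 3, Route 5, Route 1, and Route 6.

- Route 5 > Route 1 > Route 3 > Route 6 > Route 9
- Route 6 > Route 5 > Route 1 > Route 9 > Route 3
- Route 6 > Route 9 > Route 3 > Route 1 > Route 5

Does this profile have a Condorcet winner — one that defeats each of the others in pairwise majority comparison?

Head-to-head results (3 voters total):
Route 9 vs Route 3: Route 9 wins 2–1.
Route 9 vs Route 5: Route 5 wins 2–1.
Route 9 vs Route 1: Route 1 wins 2–1.
Route 9 vs Route 6: Route 6 wins 3–0.
Route 3 vs Route 5: Route 5 wins 2–1.
Route 3 vs Route 1: Route 1 wins 2–1.
Route 3 vs Route 6: Route 6 wins 2–1.
Route 5 vs Route 1: Route 5 wins 2–1.
Route 5 vs Route 6: Route 6 wins 2–1.
Route 1 vs Route 6: Route 6 wins 2–1.
Route 6 beats each rival — Route 9 (3–0), Route 3 (2–1), Route 5 (2–1), Route 1 (2–1) — so Route 6 is the Condorcet winner.

Yes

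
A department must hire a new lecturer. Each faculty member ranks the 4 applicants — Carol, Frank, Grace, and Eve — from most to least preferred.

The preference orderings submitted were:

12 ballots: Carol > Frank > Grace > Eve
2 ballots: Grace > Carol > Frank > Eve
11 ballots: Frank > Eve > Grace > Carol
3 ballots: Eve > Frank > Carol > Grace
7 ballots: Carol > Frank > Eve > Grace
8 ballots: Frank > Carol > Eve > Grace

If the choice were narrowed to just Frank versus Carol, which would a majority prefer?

Frank

Ballots ranking Frank above Carol: 11+3+8 = 22.
Ballots ranking Carol above Frank: 12+2+7 = 21.
Frank wins the head-to-head, 22–21.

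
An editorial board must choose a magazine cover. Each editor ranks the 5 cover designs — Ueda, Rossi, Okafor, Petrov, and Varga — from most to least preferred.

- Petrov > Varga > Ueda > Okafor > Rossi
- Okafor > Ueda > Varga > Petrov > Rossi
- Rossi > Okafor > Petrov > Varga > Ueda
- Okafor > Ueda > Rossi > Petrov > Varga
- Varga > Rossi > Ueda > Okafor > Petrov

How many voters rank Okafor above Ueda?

3

Ballots ranking Okafor above Ueda: 3.
Ballots ranking Ueda above Okafor: 2.
So 3 of 5 voters prefer Okafor to Ueda.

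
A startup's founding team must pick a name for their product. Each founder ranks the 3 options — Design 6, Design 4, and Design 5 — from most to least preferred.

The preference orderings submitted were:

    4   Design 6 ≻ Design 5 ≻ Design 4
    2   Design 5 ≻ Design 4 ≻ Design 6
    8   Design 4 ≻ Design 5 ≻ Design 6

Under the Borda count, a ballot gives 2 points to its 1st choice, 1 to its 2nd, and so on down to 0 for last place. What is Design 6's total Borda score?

Borda scores:
  Design 6: 4·2 + 2·0 + 8·0 = 8
  Design 4: 4·0 + 2·1 + 8·2 = 18
  Design 5: 4·1 + 2·2 + 8·1 = 16

8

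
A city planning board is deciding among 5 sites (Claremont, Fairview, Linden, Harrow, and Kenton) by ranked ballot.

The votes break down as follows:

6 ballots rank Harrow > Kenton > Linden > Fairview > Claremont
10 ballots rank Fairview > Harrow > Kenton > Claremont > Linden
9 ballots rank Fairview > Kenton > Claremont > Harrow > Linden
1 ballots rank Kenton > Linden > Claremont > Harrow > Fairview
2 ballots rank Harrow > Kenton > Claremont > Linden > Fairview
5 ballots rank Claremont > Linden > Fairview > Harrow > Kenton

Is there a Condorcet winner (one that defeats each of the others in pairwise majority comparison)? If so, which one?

Head-to-head results (33 voters total):
Claremont vs Fairview: Fairview wins 25–8.
Claremont vs Linden: Claremont wins 26–7.
Claremont vs Harrow: Harrow wins 18–15.
Claremont vs Kenton: Kenton wins 28–5.
Fairview vs Linden: Fairview wins 19–14.
Fairview vs Harrow: Fairview wins 24–9.
Fairview vs Kenton: Fairview wins 24–9.
Linden vs Harrow: Harrow wins 27–6.
Linden vs Kenton: Kenton wins 28–5.
Harrow vs Kenton: Harrow wins 23–10.
Fairview beats each rival — Claremont (25–8), Linden (19–14), Harrow (24–9), Kenton (24–9) — so Fairview is the Condorcet winner.

Fairview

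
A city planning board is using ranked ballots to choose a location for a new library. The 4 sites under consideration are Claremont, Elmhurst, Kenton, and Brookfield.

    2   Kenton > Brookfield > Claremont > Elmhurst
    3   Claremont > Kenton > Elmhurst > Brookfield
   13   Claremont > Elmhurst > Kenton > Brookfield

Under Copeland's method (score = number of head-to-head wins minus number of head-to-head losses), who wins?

Pairwise results:
  Claremont vs Elmhurst: Claremont wins 18–0.
  Claremont vs Kenton: Claremont wins 16–2.
  Claremont vs Brookfield: Claremont wins 16–2.
  Elmhurst vs Kenton: Elmhurst wins 13–5.
  Elmhurst vs Brookfield: Elmhurst wins 16–2.
  Kenton vs Brookfield: Kenton wins 18–0.
Copeland scores (wins − losses):
  Claremont: 3 − 0 = 3
  Elmhurst: 2 − 1 = 1
  Kenton: 1 − 2 = -1
  Brookfield: 0 − 3 = -3
Claremont has the best Copeland score.

Claremont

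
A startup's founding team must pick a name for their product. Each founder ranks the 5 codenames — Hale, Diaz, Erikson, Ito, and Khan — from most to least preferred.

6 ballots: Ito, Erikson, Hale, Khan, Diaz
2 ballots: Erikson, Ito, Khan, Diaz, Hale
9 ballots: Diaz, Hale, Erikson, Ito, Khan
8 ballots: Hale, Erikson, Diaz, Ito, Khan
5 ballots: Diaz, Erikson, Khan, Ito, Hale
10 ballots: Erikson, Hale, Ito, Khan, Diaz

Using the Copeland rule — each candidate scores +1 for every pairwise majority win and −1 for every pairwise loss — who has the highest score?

Pairwise results:
  Hale vs Diaz: Hale wins 24–16.
  Hale vs Erikson: Erikson wins 23–17.
  Hale vs Ito: Hale wins 27–13.
  Hale vs Khan: Hale wins 33–7.
  Diaz vs Erikson: Erikson wins 26–14.
  Diaz vs Ito: Diaz wins 22–18.
  Diaz vs Khan: Diaz wins 22–18.
  Erikson vs Ito: Erikson wins 34–6.
  Erikson vs Khan: Erikson wins 40–0.
  Ito vs Khan: Ito wins 35–5.
Copeland scores (wins − losses):
  Hale: 3 − 1 = 2
  Diaz: 2 − 2 = 0
  Erikson: 4 − 0 = 4
  Ito: 1 − 3 = -2
  Khan: 0 − 4 = -4
Erikson has the best Copeland score.

Erikson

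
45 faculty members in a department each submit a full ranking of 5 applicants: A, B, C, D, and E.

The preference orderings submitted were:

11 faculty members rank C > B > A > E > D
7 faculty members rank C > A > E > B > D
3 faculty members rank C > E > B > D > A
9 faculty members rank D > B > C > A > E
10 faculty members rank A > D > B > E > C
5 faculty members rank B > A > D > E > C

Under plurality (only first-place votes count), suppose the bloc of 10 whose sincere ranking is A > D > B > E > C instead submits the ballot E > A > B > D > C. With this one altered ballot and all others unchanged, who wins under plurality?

C

First-place totals with the altered ballot: A 0, B 5, C 21, D 9, E 10.
The winner is unchanged: still C.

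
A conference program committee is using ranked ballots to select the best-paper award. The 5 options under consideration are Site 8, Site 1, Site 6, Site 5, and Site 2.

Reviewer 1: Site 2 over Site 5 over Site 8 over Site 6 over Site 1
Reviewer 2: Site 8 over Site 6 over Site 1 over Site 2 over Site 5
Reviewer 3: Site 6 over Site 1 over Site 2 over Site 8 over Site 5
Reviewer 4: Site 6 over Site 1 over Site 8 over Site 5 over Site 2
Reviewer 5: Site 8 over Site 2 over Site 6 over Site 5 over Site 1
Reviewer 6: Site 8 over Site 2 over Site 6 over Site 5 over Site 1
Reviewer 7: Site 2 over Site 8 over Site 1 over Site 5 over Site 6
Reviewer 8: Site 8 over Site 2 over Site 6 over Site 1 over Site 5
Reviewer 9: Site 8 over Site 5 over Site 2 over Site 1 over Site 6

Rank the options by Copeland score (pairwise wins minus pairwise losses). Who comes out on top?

Pairwise results:
  Site 8 vs Site 1: Site 8 wins 7–2.
  Site 8 vs Site 6: Site 8 wins 7–2.
  Site 8 vs Site 5: Site 8 wins 8–1.
  Site 8 vs Site 2: Site 8 wins 6–3.
  Site 1 vs Site 6: Site 6 wins 7–2.
  Site 1 vs Site 5: Site 1 wins 5–4.
  Site 1 vs Site 2: Site 2 wins 6–3.
  Site 6 vs Site 5: Site 6 wins 6–3.
  Site 6 vs Site 2: Site 2 wins 6–3.
  Site 5 vs Site 2: Site 2 wins 7–2.
Copeland scores (wins − losses):
  Site 8: 4 − 0 = 4
  Site 1: 1 − 3 = -2
  Site 6: 2 − 2 = 0
  Site 5: 0 − 4 = -4
  Site 2: 3 − 1 = 2
Site 8 has the best Copeland score.

Site 8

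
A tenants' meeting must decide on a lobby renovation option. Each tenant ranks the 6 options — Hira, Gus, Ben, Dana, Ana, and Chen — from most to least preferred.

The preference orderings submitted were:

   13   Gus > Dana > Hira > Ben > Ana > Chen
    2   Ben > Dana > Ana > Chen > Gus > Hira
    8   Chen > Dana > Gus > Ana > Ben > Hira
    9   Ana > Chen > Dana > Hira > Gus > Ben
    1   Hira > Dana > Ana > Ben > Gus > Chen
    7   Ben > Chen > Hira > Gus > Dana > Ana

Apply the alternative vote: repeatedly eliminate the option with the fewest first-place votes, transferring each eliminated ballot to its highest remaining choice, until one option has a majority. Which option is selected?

Gus

Round 1: Gus 13, Ben 9, Ana 9, Chen 8, Hira 1, Dana 0. Dana has the fewest and is eliminated.
Round 2: Gus 13, Ben 9, Ana 9, Chen 8, Hira 1. Hira has the fewest and is eliminated.
Round 3: Gus 13, Ana 10, Ben 9, Chen 8. Chen has the fewest and is eliminated.
Round 4: Gus 21, Ana 10, Ben 9. Gus has a majority.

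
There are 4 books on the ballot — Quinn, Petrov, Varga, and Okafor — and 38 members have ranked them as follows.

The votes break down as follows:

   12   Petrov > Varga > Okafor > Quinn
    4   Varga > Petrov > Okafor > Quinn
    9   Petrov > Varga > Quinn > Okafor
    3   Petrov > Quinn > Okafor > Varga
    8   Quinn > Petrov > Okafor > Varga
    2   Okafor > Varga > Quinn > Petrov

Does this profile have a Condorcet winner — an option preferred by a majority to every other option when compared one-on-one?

Head-to-head results (38 voters total):
Quinn vs Petrov: Petrov wins 28–10.
Quinn vs Varga: Varga wins 27–11.
Quinn vs Okafor: Quinn wins 20–18.
Petrov vs Varga: Petrov wins 32–6.
Petrov vs Okafor: Petrov wins 36–2.
Varga vs Okafor: Varga wins 25–13.
Petrov beats each rival — Quinn (28–10), Varga (32–6), Okafor (36–2) — so Petrov is the Condorcet winner.

Yes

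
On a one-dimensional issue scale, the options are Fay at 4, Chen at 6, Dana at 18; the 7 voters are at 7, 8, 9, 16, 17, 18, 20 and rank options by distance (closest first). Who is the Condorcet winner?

Dana

With single-peaked preferences on a line, the Condorcet winner is the candidate closest to the median voter.
The median voter (position 16) is closest to Dana at 18.
Check: Dana vs Chen — voters closer to Dana: 4 of 7.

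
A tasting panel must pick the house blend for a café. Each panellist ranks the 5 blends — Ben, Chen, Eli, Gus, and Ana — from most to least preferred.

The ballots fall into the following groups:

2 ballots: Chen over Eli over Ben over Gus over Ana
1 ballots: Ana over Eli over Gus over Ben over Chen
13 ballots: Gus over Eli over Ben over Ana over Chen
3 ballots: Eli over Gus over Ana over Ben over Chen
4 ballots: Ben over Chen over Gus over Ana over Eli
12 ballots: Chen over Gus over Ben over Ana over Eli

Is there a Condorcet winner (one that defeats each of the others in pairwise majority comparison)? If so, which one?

Head-to-head results (35 voters total):
Ben vs Chen: Ben wins 21–14.
Ben vs Eli: Eli wins 19–16.
Ben vs Gus: Gus wins 29–6.
Ben vs Ana: Ben wins 31–4.
Chen vs Eli: Chen wins 18–17.
Chen vs Gus: Chen wins 18–17.
Chen vs Ana: Chen wins 18–17.
Eli vs Gus: Gus wins 29–6.
Eli vs Ana: Eli wins 18–17.
Gus vs Ana: Gus wins 34–1.
No candidate beats all others: Ben beats Chen beats Eli beats Ben, a majority cycle.

None — there is no Condorcet winner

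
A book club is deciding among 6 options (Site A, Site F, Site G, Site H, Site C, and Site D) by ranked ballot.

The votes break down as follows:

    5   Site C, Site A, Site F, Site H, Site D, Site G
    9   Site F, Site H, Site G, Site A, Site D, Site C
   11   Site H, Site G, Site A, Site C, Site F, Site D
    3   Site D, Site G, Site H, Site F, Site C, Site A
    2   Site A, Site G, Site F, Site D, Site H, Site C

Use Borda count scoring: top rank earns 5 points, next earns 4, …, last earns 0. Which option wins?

Borda scores:
  Site A: 5·4 + 9·2 + 11·3 + 3·0 + 2·5 = 81
  Site F: 5·3 + 9·5 + 11·1 + 3·2 + 2·3 = 83
  Site G: 5·0 + 9·3 + 11·4 + 3·4 + 2·4 = 91
  Site H: 5·2 + 9·4 + 11·5 + 3·3 + 2·1 = 112
  Site C: 5·5 + 9·0 + 11·2 + 3·1 + 2·0 = 50
  Site D: 5·1 + 9·1 + 11·0 + 3·5 + 2·2 = 33
Site H has the highest total.

Site H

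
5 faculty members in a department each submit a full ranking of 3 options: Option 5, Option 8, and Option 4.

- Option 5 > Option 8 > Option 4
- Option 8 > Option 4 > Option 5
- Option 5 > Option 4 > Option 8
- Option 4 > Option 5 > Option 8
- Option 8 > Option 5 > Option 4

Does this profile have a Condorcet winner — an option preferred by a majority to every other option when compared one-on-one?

Head-to-head results (5 voters total):
Option 5 vs Option 8: Option 5 wins 3–2.
Option 5 vs Option 4: Option 5 wins 3–2.
Option 8 vs Option 4: Option 8 wins 3–2.
Option 5 beats each rival — Option 8 (3–2), Option 4 (3–2) — so Option 5 is the Condorcet winner.

Yes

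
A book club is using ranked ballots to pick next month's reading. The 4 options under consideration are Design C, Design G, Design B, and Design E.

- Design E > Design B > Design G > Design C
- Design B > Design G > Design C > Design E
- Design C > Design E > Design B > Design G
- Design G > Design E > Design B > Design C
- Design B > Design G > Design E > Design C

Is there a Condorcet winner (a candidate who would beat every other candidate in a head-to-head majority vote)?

Head-to-head results (5 voters total):
Design C vs Design G: Design G wins 4–1.
Design C vs Design B: Design B wins 4–1.
Design C vs Design E: Design E wins 3–2.
Design G vs Design B: Design B wins 4–1.
Design G vs Design E: Design G wins 3–2.
Design B vs Design E: Design E wins 3–2.
No candidate beats all others: Design G beats Design E beats Design B beats Design G, a majority cycle.

No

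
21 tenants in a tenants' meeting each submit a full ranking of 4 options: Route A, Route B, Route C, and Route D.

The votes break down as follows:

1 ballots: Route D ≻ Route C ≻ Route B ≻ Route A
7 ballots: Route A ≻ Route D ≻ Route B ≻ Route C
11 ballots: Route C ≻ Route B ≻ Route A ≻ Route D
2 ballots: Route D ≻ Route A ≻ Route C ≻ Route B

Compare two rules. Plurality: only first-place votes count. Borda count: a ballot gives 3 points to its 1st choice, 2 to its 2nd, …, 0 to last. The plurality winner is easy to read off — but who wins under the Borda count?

Plurality first-place counts: Route A 7, Route B 0, Route C 11, Route D 3 → Route C.
Borda totals: Route A 36, Route B 30, Route C 37, Route D 23 → Route C.

Route C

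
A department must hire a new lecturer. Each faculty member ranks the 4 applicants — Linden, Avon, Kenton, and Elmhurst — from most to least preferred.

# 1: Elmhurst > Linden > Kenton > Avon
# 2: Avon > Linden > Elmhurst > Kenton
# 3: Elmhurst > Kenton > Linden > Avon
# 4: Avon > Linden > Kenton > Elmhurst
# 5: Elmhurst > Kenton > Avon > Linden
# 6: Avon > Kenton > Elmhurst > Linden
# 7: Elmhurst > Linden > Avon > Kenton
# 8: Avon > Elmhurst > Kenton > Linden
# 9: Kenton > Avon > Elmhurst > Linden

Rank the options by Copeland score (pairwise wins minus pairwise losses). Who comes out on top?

Avon

Pairwise results:
  Linden vs Avon: Avon wins 6–3.
  Linden vs Kenton: Kenton wins 5–4.
  Linden vs Elmhurst: Elmhurst wins 7–2.
  Avon vs Kenton: Avon wins 5–4.
  Avon vs Elmhurst: Avon wins 5–4.
  Kenton vs Elmhurst: Elmhurst wins 6–3.
Copeland scores (wins − losses):
  Linden: 0 − 3 = -3
  Avon: 3 − 0 = 3
  Kenton: 1 − 2 = -1
  Elmhurst: 2 − 1 = 1
Avon has the best Copeland score.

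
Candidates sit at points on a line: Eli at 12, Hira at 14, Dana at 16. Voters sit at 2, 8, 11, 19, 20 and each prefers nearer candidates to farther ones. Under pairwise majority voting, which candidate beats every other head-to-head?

Eli

With single-peaked preferences on a line, the Condorcet winner is the candidate closest to the median voter.
The median voter (position 11) is closest to Eli at 12.
Check: Eli vs Dana — voters closer to Eli: 3 of 5.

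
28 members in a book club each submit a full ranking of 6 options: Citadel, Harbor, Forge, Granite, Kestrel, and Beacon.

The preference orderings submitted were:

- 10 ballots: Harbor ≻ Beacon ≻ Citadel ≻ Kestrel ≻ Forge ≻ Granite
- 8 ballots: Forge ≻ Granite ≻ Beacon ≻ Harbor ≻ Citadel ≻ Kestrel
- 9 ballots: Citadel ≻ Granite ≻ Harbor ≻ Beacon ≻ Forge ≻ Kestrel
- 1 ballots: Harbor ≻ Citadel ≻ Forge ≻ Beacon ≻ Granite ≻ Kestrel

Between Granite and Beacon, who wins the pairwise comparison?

Ballots ranking Granite above Beacon: 8+9 = 17.
Ballots ranking Beacon above Granite: 10+1 = 11.
Granite wins the head-to-head, 17–11.

Granite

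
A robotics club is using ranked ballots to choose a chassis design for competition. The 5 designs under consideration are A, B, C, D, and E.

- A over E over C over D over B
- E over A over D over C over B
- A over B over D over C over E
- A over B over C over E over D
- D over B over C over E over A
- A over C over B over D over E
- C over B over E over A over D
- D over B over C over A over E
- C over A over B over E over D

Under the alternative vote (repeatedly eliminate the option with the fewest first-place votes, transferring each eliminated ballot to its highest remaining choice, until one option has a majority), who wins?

Round 1: A 4, C 2, D 2, E 1, B 0. B has the fewest and is eliminated.
Round 2: A 4, C 2, D 2, E 1. E has the fewest and is eliminated.
Round 3: A 5, C 2, D 2. A has a majority.

A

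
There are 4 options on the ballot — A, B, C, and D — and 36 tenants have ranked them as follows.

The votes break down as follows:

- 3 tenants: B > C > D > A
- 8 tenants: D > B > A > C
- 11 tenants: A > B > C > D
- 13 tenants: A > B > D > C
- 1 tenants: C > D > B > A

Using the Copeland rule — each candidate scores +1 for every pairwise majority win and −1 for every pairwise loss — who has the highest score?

A

Pairwise results:
  A vs B: A wins 24–12.
  A vs C: A wins 32–4.
  A vs D: A wins 24–12.
  B vs C: B wins 35–1.
  B vs D: B wins 27–9.
  C vs D: D wins 21–15.
Copeland scores (wins − losses):
  A: 3 − 0 = 3
  B: 2 − 1 = 1
  C: 0 − 3 = -3
  D: 1 − 2 = -1
A has the best Copeland score.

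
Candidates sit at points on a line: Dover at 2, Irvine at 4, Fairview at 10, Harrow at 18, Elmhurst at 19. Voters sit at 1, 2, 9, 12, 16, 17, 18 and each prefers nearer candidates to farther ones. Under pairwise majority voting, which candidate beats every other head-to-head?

Fairview

With single-peaked preferences on a line, the Condorcet winner is the candidate closest to the median voter.
The median voter (position 12) is closest to Fairview at 10.
Check: Fairview vs Harrow — voters closer to Fairview: 4 of 7.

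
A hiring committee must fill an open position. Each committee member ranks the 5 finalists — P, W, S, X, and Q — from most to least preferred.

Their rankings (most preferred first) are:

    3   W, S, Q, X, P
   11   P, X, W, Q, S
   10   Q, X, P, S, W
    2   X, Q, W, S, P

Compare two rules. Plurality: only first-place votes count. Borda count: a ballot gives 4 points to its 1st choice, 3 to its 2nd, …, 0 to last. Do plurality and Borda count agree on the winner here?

No

Plurality first-place counts: P 11, W 3, S 0, X 2, Q 10 → P.
Borda totals: P 64, W 38, S 21, X 74, Q 63 → X.
The two rules disagree: plurality picks P, Borda picks X.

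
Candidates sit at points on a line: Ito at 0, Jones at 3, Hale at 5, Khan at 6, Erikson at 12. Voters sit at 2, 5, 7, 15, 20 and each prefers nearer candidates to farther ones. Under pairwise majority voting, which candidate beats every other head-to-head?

Khan

With single-peaked preferences on a line, the Condorcet winner is the candidate closest to the median voter.
The median voter (position 7) is closest to Khan at 6.
Check: Khan vs Ito — voters closer to Khan: 4 of 5.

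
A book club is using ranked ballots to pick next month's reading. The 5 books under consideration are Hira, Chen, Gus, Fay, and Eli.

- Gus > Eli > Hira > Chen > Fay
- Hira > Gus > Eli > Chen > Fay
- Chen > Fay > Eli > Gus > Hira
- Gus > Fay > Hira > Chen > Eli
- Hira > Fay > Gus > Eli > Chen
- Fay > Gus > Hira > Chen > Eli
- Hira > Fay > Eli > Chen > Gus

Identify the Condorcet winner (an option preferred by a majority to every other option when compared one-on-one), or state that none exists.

None — there is no Condorcet winner

Head-to-head results (7 voters total):
Hira vs Chen: Hira wins 6–1.
Hira vs Gus: Gus wins 4–3.
Hira vs Fay: Hira wins 4–3.
Hira vs Eli: Hira wins 5–2.
Chen vs Gus: Gus wins 5–2.
Chen vs Fay: Fay wins 4–3.
Chen vs Eli: Eli wins 4–3.
Gus vs Fay: Fay wins 4–3.
Gus vs Eli: Gus wins 5–2.
Fay vs Eli: Fay wins 5–2.
No candidate beats all others: Hira beats Fay beats Gus beats Hira, a majority cycle.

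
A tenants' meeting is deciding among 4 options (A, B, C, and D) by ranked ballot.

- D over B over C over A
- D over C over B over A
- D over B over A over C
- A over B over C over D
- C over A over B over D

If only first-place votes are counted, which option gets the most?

First-place vote totals:
  A: 1
  B: 0
  C: 1
  D: 3
D has the most first-place votes.

D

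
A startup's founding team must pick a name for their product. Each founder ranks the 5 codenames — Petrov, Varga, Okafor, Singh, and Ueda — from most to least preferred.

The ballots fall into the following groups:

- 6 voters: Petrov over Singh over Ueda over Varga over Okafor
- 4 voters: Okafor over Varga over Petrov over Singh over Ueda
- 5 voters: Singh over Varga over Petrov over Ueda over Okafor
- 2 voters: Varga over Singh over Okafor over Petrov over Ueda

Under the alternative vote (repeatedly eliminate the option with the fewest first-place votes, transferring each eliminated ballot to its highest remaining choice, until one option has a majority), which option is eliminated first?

Round 1: Petrov 6, Singh 5, Okafor 4, Varga 2, Ueda 0. Ueda has the fewest and is eliminated.
Round 2: Petrov 6, Singh 5, Okafor 4, Varga 2. Varga has the fewest and is eliminated.
Round 3: Singh 7, Petrov 6, Okafor 4. Okafor has the fewest and is eliminated.
Round 4: Petrov 10, Singh 7. Petrov has a majority.

Ueda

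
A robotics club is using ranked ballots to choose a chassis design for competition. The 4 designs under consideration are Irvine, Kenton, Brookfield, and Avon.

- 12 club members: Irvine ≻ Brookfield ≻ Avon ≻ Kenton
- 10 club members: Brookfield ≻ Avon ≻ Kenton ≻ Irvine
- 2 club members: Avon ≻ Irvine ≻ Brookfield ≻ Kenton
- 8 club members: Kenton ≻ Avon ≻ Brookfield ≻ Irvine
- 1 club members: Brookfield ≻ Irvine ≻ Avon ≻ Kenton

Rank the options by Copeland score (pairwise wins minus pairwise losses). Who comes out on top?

Pairwise results:
  Irvine vs Kenton: Kenton wins 18–15.
  Irvine vs Brookfield: Brookfield wins 19–14.
  Irvine vs Avon: Avon wins 20–13.
  Kenton vs Brookfield: Brookfield wins 25–8.
  Kenton vs Avon: Avon wins 25–8.
  Brookfield vs Avon: Brookfield wins 23–10.
Copeland scores (wins − losses):
  Irvine: 0 − 3 = -3
  Kenton: 1 − 2 = -1
  Brookfield: 3 − 0 = 3
  Avon: 2 − 1 = 1
Brookfield has the best Copeland score.

Brookfield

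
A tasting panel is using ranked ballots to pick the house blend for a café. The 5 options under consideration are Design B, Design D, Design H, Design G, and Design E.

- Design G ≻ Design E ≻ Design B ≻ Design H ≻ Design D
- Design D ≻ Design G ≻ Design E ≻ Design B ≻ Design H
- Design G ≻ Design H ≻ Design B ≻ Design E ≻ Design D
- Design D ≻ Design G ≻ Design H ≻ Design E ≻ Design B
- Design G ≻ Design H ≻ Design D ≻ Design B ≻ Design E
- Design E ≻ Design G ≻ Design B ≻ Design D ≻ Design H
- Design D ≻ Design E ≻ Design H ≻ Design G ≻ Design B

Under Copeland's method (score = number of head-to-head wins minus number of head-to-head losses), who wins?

Design G

Pairwise results:
  Design B vs Design D: Design D wins 4–3.
  Design B vs Design H: Design H wins 4–3.
  Design B vs Design G: Design G wins 7–0.
  Design B vs Design E: Design E wins 5–2.
  Design D vs Design H: Design D wins 4–3.
  Design D vs Design G: Design G wins 4–3.
  Design D vs Design E: Design D wins 4–3.
  Design H vs Design G: Design G wins 6–1.
  Design H vs Design E: Design E wins 4–3.
  Design G vs Design E: Design G wins 5–2.
Copeland scores (wins − losses):
  Design B: 0 − 4 = -4
  Design D: 3 − 1 = 2
  Design H: 1 − 3 = -2
  Design G: 4 − 0 = 4
  Design E: 2 − 2 = 0
Design G has the best Copeland score.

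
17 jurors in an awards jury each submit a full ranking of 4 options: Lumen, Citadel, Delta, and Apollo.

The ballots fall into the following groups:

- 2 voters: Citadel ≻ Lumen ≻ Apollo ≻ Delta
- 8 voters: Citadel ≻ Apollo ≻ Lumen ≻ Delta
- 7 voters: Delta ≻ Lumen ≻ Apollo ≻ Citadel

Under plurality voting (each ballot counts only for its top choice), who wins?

First-place vote totals:
  Lumen: 0
  Citadel: 10
  Delta: 7
  Apollo: 0
Citadel has the most first-place votes.

Citadel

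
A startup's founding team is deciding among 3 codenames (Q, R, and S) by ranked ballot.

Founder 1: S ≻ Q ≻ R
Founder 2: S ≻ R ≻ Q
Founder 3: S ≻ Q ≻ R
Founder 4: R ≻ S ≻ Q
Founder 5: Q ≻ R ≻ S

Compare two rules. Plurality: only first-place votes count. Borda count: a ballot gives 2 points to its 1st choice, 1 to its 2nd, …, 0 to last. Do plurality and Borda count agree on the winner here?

Plurality first-place counts: Q 1, R 1, S 3 → S.
Borda totals: Q 4, R 4, S 7 → S.
The two rules agree on S.

Yes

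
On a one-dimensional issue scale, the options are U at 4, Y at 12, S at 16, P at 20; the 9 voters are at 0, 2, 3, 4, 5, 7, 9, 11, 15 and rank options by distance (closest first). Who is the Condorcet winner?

With single-peaked preferences on a line, the Condorcet winner is the candidate closest to the median voter.
The median voter (position 5) is closest to U at 4.
Check: U vs P — voters closer to U: 8 of 9.

U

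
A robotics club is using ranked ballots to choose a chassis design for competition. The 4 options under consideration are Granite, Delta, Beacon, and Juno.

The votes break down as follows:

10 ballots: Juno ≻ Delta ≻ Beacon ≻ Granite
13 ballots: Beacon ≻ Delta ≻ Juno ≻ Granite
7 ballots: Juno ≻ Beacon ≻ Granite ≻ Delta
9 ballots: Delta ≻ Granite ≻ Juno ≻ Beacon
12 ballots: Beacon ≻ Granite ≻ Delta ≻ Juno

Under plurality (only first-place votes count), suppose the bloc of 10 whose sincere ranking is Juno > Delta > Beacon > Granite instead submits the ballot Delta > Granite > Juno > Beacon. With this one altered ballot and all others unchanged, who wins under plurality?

Beacon

First-place totals with the altered ballot: Granite 0, Delta 19, Beacon 25, Juno 7.
The winner is unchanged: still Beacon.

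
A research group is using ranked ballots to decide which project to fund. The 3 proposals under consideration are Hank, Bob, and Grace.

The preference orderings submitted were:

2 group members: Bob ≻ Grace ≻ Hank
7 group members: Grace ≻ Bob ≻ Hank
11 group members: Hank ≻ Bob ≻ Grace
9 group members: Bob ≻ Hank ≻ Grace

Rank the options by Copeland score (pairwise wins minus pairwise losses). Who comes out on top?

Pairwise results:
  Hank vs Bob: Bob wins 18–11.
  Hank vs Grace: Hank wins 20–9.
  Bob vs Grace: Bob wins 22–7.
Copeland scores (wins − losses):
  Hank: 1 − 1 = 0
  Bob: 2 − 0 = 2
  Grace: 0 − 2 = -2
Bob has the best Copeland score.

Bob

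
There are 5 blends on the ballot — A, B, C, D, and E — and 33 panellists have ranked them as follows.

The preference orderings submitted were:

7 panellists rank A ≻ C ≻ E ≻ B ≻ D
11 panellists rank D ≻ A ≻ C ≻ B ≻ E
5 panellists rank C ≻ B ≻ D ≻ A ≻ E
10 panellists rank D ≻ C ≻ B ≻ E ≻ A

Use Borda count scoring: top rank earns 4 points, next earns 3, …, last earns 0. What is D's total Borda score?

94

Borda scores:
  A: 7·4 + 11·3 + 5·1 + 10·0 = 66
  B: 7·1 + 11·1 + 5·3 + 10·2 = 53
  C: 7·3 + 11·2 + 5·4 + 10·3 = 93
  D: 7·0 + 11·4 + 5·2 + 10·4 = 94
  E: 7·2 + 11·0 + 5·0 + 10·1 = 24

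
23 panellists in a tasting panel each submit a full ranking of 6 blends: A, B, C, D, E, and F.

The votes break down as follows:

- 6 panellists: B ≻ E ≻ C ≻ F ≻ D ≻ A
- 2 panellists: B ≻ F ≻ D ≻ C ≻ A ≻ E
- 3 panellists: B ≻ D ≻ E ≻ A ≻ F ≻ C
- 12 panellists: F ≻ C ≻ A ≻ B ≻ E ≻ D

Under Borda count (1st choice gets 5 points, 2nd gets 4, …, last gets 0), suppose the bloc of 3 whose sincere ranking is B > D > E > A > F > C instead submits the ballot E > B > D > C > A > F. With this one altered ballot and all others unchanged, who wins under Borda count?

F

Borda totals with the altered ballot: A 41, B 76, C 76, D 21, E 51, F 80.
The winner is unchanged: still F.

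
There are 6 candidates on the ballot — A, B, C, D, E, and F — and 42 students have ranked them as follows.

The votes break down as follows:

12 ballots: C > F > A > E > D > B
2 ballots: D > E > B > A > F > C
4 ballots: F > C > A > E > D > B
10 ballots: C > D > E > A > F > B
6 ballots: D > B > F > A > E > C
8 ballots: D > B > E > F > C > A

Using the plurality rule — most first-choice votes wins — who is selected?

C

First-place vote totals:
  A: 0
  B: 0
  C: 22
  D: 16
  E: 0
  F: 4
C has the most first-place votes.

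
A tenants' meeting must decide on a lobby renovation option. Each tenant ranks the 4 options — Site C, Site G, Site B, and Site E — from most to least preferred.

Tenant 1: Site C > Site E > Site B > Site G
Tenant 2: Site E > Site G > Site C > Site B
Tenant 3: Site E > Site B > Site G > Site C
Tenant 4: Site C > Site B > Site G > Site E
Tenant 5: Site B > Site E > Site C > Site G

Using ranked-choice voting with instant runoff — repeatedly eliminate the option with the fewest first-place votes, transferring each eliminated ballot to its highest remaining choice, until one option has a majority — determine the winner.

Round 1: Site C 2, Site E 2, Site B 1, Site G 0. Site G has the fewest and is eliminated.
Round 2: Site C 2, Site E 2, Site B 1. Site B has the fewest and is eliminated.
Round 3: Site E 3, Site C 2. Site E has a majority.

Site E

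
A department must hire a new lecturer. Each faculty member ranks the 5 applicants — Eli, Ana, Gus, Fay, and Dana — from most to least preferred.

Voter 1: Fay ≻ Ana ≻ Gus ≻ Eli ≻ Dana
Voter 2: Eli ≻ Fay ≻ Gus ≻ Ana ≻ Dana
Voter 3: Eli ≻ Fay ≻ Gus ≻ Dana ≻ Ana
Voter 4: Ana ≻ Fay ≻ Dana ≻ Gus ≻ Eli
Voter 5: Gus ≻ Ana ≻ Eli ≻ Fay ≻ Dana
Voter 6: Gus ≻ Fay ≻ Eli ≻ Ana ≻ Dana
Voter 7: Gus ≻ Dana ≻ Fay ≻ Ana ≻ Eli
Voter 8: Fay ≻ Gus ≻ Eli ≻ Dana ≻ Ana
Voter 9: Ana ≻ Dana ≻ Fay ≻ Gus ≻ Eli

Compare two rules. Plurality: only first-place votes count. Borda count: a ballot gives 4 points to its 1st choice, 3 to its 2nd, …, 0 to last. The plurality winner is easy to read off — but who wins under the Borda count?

Fay

Plurality first-place counts: Eli 2, Ana 2, Gus 3, Fay 2, Dana 0 → Gus.
Borda totals: Eli 15, Ana 17, Gus 23, Fay 25, Dana 10 → Fay.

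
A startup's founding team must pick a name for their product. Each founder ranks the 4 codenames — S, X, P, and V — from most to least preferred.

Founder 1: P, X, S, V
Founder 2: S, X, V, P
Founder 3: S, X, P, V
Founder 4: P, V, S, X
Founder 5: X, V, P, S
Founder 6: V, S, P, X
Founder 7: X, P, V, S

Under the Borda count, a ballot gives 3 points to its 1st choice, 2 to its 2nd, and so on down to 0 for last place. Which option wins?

Borda scores:
  S: 1 + 3 + 3 + 1 + 0 + 2 + 0 = 10
  X: 2 + 2 + 2 + 0 + 3 + 0 + 3 = 12
  P: 3 + 0 + 1 + 3 + 1 + 1 + 2 = 11
  V: 0 + 1 + 0 + 2 + 2 + 3 + 1 = 9
X has the highest total.

X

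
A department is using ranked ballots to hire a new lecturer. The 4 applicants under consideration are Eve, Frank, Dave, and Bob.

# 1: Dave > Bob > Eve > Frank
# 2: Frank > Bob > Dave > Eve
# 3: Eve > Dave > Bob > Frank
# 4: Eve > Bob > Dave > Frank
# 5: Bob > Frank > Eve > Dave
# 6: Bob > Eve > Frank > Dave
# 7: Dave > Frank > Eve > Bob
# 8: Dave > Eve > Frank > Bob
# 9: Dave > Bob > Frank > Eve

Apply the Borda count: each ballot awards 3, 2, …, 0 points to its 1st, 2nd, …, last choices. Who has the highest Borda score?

Borda scores:
  Eve: 1 + 0 + 3 + 3 + 1 + 2 + 1 + 2 + 0 = 13
  Frank: 0 + 3 + 0 + 0 + 2 + 1 + 2 + 1 + 1 = 10
  Dave: 3 + 1 + 2 + 1 + 0 + 0 + 3 + 3 + 3 = 16
  Bob: 2 + 2 + 1 + 2 + 3 + 3 + 0 + 0 + 2 = 15
Dave has the highest total.

Dave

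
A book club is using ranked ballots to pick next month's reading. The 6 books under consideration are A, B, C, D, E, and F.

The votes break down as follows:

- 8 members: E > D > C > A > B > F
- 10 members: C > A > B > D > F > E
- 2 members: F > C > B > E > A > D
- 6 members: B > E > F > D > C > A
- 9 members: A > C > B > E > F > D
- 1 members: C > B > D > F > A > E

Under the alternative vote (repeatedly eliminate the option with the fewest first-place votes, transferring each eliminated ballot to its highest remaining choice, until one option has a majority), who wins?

Round 1: C 11, A 9, E 8, B 6, F 2, D 0. D has the fewest and is eliminated.
Round 2: C 11, A 9, E 8, B 6, F 2. F has the fewest and is eliminated.
Round 3: C 13, A 9, E 8, B 6. B has the fewest and is eliminated.
Round 4: E 14, C 13, A 9. A has the fewest and is eliminated.
Round 5: C 22, E 14. C has a majority.

C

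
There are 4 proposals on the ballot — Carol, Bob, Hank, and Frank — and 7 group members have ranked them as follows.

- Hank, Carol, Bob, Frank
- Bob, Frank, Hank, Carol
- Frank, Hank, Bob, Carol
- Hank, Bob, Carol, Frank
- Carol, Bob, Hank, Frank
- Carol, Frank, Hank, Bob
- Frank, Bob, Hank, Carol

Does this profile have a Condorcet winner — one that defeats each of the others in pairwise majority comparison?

Head-to-head results (7 voters total):
Carol vs Bob: Bob wins 4–3.
Carol vs Hank: Hank wins 5–2.
Carol vs Frank: Carol wins 4–3.
Bob vs Hank: Hank wins 4–3.
Bob vs Frank: Bob wins 4–3.
Hank vs Frank: Frank wins 4–3.
No candidate beats all others: Carol beats Frank beats Hank beats Carol, a majority cycle.

No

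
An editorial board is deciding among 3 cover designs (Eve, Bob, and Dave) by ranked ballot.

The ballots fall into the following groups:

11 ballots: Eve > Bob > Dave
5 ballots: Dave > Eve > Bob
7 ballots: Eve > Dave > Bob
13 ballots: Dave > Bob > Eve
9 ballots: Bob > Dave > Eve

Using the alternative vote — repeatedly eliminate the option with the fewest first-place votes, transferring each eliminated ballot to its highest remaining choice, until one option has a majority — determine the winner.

Round 1: Eve 18, Dave 18, Bob 9. Bob has the fewest and is eliminated.
Round 2: Dave 27, Eve 18. Dave has a majority.

Dave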